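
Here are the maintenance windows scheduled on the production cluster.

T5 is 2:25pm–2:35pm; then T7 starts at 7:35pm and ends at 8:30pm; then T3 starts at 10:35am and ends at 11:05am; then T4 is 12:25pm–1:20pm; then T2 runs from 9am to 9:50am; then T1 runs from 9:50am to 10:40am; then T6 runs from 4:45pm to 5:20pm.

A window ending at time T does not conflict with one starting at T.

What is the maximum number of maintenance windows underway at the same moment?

2

Sweep the timeline, counting +1 at each start and −1 at each end (ends before starts at a tie):
9am start T2 → 1
9:50am end T2 → 0
9:50am start T1 → 1
10:35am start T3 → 2
10:40am end T1 → 1
11:05am end T3 → 0
12:25pm start T4 → 1
1:20pm end T4 → 0
2:25pm start T5 → 1
2:35pm end T5 → 0
4:45pm start T6 → 1
5:20pm end T6 → 0
7:35pm start T7 → 1
8:30pm end T7 → 0
Peak is 2, at 10:35am (T1, T3).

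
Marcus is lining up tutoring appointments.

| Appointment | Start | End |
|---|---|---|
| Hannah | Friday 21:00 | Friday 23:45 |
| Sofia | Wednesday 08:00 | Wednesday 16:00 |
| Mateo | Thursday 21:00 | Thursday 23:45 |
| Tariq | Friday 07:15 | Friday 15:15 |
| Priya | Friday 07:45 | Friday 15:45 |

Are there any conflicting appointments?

Yes

Check each pair: they overlap iff neither finishes before the other starts.
Sorted by start: Sofia, Mateo, Tariq, Priya, Hannah.
Mateo starts after Sofia ends — done with Sofia.
Tariq starts after Mateo ends — done with Mateo.
Priya starts before Tariq ends → Tariq and Priya overlap.
That's a conflict, so the schedule is not conflict-free.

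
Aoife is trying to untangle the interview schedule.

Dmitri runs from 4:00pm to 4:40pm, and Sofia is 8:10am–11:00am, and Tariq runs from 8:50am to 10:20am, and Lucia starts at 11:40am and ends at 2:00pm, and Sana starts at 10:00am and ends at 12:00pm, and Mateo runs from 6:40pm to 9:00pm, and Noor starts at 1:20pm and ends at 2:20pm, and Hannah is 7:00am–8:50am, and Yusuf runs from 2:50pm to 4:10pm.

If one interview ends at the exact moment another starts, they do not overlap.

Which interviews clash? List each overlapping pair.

Dmitri & Yusuf, Hannah & Sofia, Lucia & Noor, Lucia & Sana, Sana & Sofia, Sana & Tariq, Sofia & Tariq

Sorted by start: Hannah, Sofia, Tariq, Sana, Lucia, Noor, Yusuf, Dmitri, Mateo.
Sofia starts before Hannah ends → Hannah and Sofia overlap.
Tariq starts exactly when Hannah ends (back-to-back, no overlap) — done with Hannah.
Tariq starts before Sofia ends → Sofia and Tariq overlap.
Sana starts before Sofia ends → Sofia and Sana overlap.
Lucia starts after Sofia ends — done with Sofia.
Sana starts before Tariq ends → Tariq and Sana overlap.
Lucia starts after Tariq ends — done with Tariq.
Lucia starts before Sana ends → Sana and Lucia overlap.
Noor starts after Sana ends — done with Sana.
Noor starts before Lucia ends → Lucia and Noor overlap.
Yusuf starts after Lucia ends — done with Lucia.
Yusuf starts after Noor ends — done with Noor.
Dmitri starts before Yusuf ends → Yusuf and Dmitri overlap.
Mateo starts after Yusuf ends.
Mateo starts after Dmitri ends.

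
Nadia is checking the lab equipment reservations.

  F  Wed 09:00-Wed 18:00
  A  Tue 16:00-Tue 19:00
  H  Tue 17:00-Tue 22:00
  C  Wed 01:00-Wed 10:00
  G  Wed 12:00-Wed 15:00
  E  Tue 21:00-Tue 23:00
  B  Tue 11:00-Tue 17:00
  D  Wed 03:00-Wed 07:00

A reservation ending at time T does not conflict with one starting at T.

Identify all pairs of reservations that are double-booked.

Sorted by start: B, A, H, E, C, D, F, G.
A starts before B ends → B and A overlap.
H starts exactly when B ends (back-to-back, no overlap), so B has no further overlaps.
H starts before A ends → A and H overlap.
E starts after A ends, so A has no further overlaps.
E starts before H ends → H and E overlap.
C starts after H ends, so H has no further overlaps.
C starts after E ends, so E has no further overlaps.
D starts before C ends → C and D overlap.
F starts before C ends → C and F overlap.
G starts after C ends.
F starts after D ends, so D has no further overlaps.
G starts before F ends → F and G overlap.

A & B, A & H, C & D, C & F, E & H, F & G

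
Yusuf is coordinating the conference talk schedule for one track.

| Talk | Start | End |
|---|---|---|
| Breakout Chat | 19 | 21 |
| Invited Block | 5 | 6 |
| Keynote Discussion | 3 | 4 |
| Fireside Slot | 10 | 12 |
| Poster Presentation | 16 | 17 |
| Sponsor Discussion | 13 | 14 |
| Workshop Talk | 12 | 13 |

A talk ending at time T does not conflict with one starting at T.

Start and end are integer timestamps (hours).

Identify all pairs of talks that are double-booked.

no overlapping pairs

Sorted by start: Keynote Discussion, Invited Block, Fireside Slot, Workshop Talk, Sponsor Discussion, Poster Presentation, Breakout Chat.
Invited Block starts after Keynote Discussion ends, so Keynote Discussion has no further overlaps.
Fireside Slot starts after Invited Block ends, so Invited Block has no further overlaps.
Workshop Talk starts exactly when Fireside Slot ends (back-to-back, no overlap), so Fireside Slot has no further overlaps.
Sponsor Discussion starts exactly when Workshop Talk ends (back-to-back, no overlap), so Workshop Talk has no further overlaps.
Poster Presentation starts after Sponsor Discussion ends, so Sponsor Discussion has no further overlaps.
Breakout Chat starts after Poster Presentation ends.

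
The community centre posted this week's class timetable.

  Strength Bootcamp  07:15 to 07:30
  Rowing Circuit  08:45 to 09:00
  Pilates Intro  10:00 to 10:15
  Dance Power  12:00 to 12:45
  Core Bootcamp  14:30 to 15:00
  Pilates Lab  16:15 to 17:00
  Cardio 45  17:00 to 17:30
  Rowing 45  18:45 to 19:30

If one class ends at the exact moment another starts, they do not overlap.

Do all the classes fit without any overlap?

Check each pair: they overlap iff neither finishes before the other starts.
Sorted by start: Strength Bootcamp, Rowing Circuit, Pilates Intro, Dance Power, Core Bootcamp, Pilates Lab, Cardio 45, Rowing 45.
Rowing Circuit starts after Strength Bootcamp ends; Strength Bootcamp is clear from here.
Pilates Intro starts after Rowing Circuit ends; Rowing Circuit is clear from here.
Dance Power starts after Pilates Intro ends; Pilates Intro is clear from here.
Core Bootcamp starts after Dance Power ends; Dance Power is clear from here.
Pilates Lab starts after Core Bootcamp ends; Core Bootcamp is clear from here.
Cardio 45 starts exactly when Pilates Lab ends (back-to-back, no overlap); Pilates Lab is clear from here.
Rowing 45 starts after Cardio 45 ends.
Every pair is clear; the schedule has no overlaps.

Yes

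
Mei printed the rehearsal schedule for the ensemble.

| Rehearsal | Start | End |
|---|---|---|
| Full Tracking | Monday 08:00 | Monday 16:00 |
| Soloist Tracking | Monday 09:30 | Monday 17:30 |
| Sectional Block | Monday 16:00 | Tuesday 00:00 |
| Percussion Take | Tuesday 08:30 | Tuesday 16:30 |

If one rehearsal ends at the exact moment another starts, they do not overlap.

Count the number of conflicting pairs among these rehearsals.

Sorted by start: Full Tracking, Soloist Tracking, Sectional Block, Percussion Take.
Soloist Tracking starts before Full Tracking ends → Full Tracking and Soloist Tracking overlap.
Sectional Block starts exactly when Full Tracking ends (back-to-back, no overlap); Full Tracking is clear from here.
Sectional Block starts before Soloist Tracking ends → Soloist Tracking and Sectional Block overlap.
Percussion Take starts after Soloist Tracking ends.
Percussion Take starts after Sectional Block ends.
Overlapping pairs: Full Tracking & Soloist Tracking, Sectional Block & Soloist Tracking — 2 in total.

2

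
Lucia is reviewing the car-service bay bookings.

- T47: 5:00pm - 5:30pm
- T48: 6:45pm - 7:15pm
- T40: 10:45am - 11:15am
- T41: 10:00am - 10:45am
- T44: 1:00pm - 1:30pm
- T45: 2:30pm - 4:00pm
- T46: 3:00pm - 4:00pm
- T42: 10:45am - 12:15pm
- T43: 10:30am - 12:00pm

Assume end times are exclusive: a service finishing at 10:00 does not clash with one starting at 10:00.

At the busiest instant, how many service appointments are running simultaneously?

3

Sort all start/end points and keep a running count:
10:00am start T41 → 1
10:30am start T43 → 2
10:45am end T41 → 1
10:45am start T40 → 2
10:45am start T42 → 3
11:15am end T40 → 2
12:00pm end T43 → 1
12:15pm end T42 → 0
1:00pm start T44 → 1
1:30pm end T44 → 0
2:30pm start T45 → 1
3:00pm start T46 → 2
4:00pm end T45 → 1
4:00pm end T46 → 0
5:00pm start T47 → 1
5:30pm end T47 → 0
6:45pm start T48 → 1
7:15pm end T48 → 0
Peak is 3, at 10:45am (T40, T42, T43).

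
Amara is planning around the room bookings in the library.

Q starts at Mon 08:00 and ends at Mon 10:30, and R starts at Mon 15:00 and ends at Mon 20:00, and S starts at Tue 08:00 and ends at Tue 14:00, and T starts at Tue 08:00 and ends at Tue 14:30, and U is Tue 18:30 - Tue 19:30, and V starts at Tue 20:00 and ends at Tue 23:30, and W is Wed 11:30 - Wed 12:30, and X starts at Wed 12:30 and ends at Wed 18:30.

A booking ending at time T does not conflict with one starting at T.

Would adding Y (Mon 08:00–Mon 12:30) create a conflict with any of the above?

Yes — it overlaps Q

Q: starts Mon 08:00 before Y ends Mon 12:30, and ends Mon 10:30 after Y starts Mon 08:00 → overlap.
R: starts Mon 15:00 at or after Y ends Mon 12:30 → clear.
S: starts Tue 08:00 at or after Y ends Mon 12:30 → clear.
T: starts Tue 08:00 at or after Y ends Mon 12:30 → clear.
U: starts Tue 18:30 at or after Y ends Mon 12:30 → clear.
V: starts Tue 20:00 at or after Y ends Mon 12:30 → clear.
W: starts Wed 11:30 at or after Y ends Mon 12:30 → clear.
X: starts Wed 12:30 at or after Y ends Mon 12:30 → clear.
Y overlaps Q.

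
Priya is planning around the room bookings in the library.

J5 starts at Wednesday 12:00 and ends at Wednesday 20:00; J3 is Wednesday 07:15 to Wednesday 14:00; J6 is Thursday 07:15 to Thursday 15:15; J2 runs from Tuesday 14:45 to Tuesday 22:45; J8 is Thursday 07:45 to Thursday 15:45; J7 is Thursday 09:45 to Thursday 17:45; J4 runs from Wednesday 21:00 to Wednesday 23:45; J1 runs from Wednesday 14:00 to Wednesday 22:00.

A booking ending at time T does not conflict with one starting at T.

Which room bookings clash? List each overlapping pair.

Sorted by start: J2, J3, J5, J1, J4, J6, J8, J7.
J3 starts after J2 ends — done with J2.
J5 starts before J3 ends → J3 and J5 overlap.
J1 starts exactly when J3 ends (back-to-back, no overlap) — done with J3.
J1 starts before J5 ends → J5 and J1 overlap.
J4 starts after J5 ends — done with J5.
J4 starts before J1 ends → J1 and J4 overlap.
J6 starts after J1 ends — done with J1.
J6 starts after J4 ends — done with J4.
J8 starts before J6 ends → J6 and J8 overlap.
J7 starts before J6 ends → J6 and J7 overlap.
J7 starts before J8 ends → J8 and J7 overlap.

J1 & J4, J1 & J5, J3 & J5, J6 & J7, J6 & J8, J7 & J8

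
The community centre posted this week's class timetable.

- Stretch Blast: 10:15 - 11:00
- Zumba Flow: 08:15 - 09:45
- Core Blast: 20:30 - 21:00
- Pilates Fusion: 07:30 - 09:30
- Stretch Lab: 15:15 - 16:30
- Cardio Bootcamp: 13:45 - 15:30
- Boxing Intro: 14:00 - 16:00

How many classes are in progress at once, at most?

3

Sweep the timeline, counting +1 at each start and −1 at each end (ends before starts at a tie):
07:30 start Pilates Fusion → 1
08:15 start Zumba Flow → 2
09:30 end Pilates Fusion → 1
09:45 end Zumba Flow → 0
10:15 start Stretch Blast → 1
11:00 end Stretch Blast → 0
13:45 start Cardio Bootcamp → 1
14:00 start Boxing Intro → 2
15:15 start Stretch Lab → 3
15:30 end Cardio Bootcamp → 2
16:00 end Boxing Intro → 1
16:30 end Stretch Lab → 0
20:30 start Core Blast → 1
21:00 end Core Blast → 0
Peak is 3, at 15:15 (Boxing Intro, Cardio Bootcamp, Stretch Lab).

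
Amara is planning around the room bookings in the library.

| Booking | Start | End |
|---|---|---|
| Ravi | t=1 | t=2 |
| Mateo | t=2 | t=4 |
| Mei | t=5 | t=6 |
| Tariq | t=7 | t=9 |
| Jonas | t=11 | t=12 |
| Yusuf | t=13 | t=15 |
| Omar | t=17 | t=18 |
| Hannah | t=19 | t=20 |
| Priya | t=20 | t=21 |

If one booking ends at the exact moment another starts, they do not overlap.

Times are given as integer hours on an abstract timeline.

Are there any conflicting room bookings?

Two intervals overlap when each starts before the other ends.
Sorted by start: Ravi, Mateo, Mei, Tariq, Jonas, Yusuf, Omar, Hannah, Priya.
Mateo starts exactly when Ravi ends (back-to-back, no overlap); Ravi is clear from here.
Mei starts after Mateo ends; Mateo is clear from here.
Tariq starts after Mei ends; Mei is clear from here.
Jonas starts after Tariq ends; Tariq is clear from here.
Yusuf starts after Jonas ends; Jonas is clear from here.
Omar starts after Yusuf ends; Yusuf is clear from here.
Hannah starts after Omar ends; Omar is clear from here.
Priya starts exactly when Hannah ends (back-to-back, no overlap).
Every pair is clear; the schedule has no overlaps.

No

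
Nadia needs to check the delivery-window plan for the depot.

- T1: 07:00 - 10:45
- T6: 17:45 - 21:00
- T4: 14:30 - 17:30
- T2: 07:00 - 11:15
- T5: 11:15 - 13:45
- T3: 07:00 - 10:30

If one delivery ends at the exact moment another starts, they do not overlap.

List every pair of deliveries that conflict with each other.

T1 & T2, T1 & T3, T2 & T3

Sorted by start: T1, T2, T3, T5, T4, T6.
T2 starts before T1 ends → T1 and T2 overlap.
T3 starts before T1 ends → T1 and T3 overlap.
T5 starts after T1 ends; T1 is clear from here.
T3 starts before T2 ends → T2 and T3 overlap.
T5 starts exactly when T2 ends (back-to-back, no overlap); T2 is clear from here.
T5 starts after T3 ends; T3 is clear from here.
T4 starts after T5 ends; T5 is clear from here.
T6 starts after T4 ends.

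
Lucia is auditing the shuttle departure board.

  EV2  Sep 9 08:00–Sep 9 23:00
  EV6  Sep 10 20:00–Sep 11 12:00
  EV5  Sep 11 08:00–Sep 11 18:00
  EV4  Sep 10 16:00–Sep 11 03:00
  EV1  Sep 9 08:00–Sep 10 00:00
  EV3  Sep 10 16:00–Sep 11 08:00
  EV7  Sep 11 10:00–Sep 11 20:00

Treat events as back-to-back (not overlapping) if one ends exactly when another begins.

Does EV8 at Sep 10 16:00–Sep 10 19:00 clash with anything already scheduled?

Yes — it overlaps EV3, EV4

EV1: ends Sep 10 00:00 at or before EV8 starts Sep 10 16:00 → clear.
EV2: ends Sep 9 23:00 at or before EV8 starts Sep 10 16:00 → clear.
EV3: starts Sep 10 16:00 before EV8 ends Sep 10 19:00, and ends Sep 11 08:00 after EV8 starts Sep 10 16:00 → overlap.
EV4: starts Sep 10 16:00 before EV8 ends Sep 10 19:00, and ends Sep 11 03:00 after EV8 starts Sep 10 16:00 → overlap.
EV6: starts Sep 10 20:00 at or after EV8 ends Sep 10 19:00 → clear.
EV5: starts Sep 11 08:00 at or after EV8 ends Sep 10 19:00 → clear.
EV7: starts Sep 11 10:00 at or after EV8 ends Sep 10 19:00 → clear.
EV8 overlaps EV3, EV4.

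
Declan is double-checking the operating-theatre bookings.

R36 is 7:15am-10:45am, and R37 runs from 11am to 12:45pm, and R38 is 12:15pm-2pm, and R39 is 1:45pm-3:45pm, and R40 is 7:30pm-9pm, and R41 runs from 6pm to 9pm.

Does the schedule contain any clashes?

Yes

Check each pair: they overlap iff neither finishes before the other starts.
Sorted by start: R36, R37, R38, R39, R41, R40.
R37 starts after R36 ends, so R36 has no further overlaps.
R38 starts before R37 ends → R37 and R38 overlap.
That's a conflict, so the schedule is not conflict-free.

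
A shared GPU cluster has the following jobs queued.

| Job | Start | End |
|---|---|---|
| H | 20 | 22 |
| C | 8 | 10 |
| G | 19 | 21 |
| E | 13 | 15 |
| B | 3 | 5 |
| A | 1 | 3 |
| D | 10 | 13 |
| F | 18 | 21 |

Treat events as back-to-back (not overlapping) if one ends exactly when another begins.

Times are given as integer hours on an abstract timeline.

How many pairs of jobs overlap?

3

Sorted by start: A, B, C, D, E, F, G, H.
B starts exactly when A ends (back-to-back, no overlap) — done with A.
C starts after B ends — done with B.
D starts exactly when C ends (back-to-back, no overlap) — done with C.
E starts exactly when D ends (back-to-back, no overlap) — done with D.
F starts after E ends — done with E.
G starts before F ends → F and G overlap.
H starts before F ends → F and H overlap.
H starts before G ends → G and H overlap.
Overlapping pairs: F & G, F & H, G & H — 3 in total.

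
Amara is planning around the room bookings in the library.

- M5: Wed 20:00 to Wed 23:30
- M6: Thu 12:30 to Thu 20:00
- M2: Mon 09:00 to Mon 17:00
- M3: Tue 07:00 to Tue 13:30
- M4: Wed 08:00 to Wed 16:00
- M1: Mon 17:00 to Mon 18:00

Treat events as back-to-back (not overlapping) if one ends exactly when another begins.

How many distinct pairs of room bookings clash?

Check each pair: they overlap iff neither finishes before the other starts.
Sorted by start: M2, M1, M3, M4, M5, M6.
M1 starts exactly when M2 ends (back-to-back, no overlap) — done with M2.
M3 starts after M1 ends — done with M1.
M4 starts after M3 ends — done with M3.
M5 starts after M4 ends — done with M4.
M6 starts after M5 ends.
No pair overlaps.

0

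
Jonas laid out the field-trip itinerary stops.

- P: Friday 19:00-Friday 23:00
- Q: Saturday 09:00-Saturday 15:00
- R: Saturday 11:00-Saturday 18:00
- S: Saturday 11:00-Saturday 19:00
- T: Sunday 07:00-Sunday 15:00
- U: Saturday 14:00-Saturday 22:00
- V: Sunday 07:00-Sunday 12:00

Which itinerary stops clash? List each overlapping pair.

Q & R, Q & S, Q & U, R & S, R & U, S & U, T & V

Sorted by start: P, Q, R, S, U, T, V.
Q starts after P ends, so nothing later overlaps P either.
R starts before Q ends → Q and R overlap.
S starts before Q ends → Q and S overlap.
U starts before Q ends → Q and U overlap.
T starts after Q ends, so nothing later overlaps Q either.
S starts before R ends → R and S overlap.
U starts before R ends → R and U overlap.
T starts after R ends, so nothing later overlaps R either.
U starts before S ends → S and U overlap.
T starts after S ends, so nothing later overlaps S either.
T starts after U ends, so nothing later overlaps U either.
V starts before T ends → T and V overlap.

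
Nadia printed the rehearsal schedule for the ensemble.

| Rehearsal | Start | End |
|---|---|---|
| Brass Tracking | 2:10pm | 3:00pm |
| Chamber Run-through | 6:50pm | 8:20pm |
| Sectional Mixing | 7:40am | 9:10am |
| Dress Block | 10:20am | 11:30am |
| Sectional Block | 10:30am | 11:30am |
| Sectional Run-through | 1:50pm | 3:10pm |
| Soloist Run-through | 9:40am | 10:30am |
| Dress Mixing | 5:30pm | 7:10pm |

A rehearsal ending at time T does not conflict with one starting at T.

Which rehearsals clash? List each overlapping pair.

Check each pair: they overlap iff neither finishes before the other starts.
Sorted by start: Sectional Mixing, Soloist Run-through, Dress Block, Sectional Block, Sectional Run-through, Brass Tracking, Dress Mixing, Chamber Run-through.
Soloist Run-through starts after Sectional Mixing ends, so Sectional Mixing has no further overlaps.
Dress Block starts before Soloist Run-through ends → Soloist Run-through and Dress Block overlap.
Sectional Block starts exactly when Soloist Run-through ends (back-to-back, no overlap), so Soloist Run-through has no further overlaps.
Sectional Block starts before Dress Block ends → Dress Block and Sectional Block overlap.
Sectional Run-through starts after Dress Block ends, so Dress Block has no further overlaps.
Sectional Run-through starts after Sectional Block ends, so Sectional Block has no further overlaps.
Brass Tracking starts before Sectional Run-through ends → Sectional Run-through and Brass Tracking overlap.
Dress Mixing starts after Sectional Run-through ends, so Sectional Run-through has no further overlaps.
Dress Mixing starts after Brass Tracking ends, so Brass Tracking has no further overlaps.
Chamber Run-through starts before Dress Mixing ends → Dress Mixing and Chamber Run-through overlap.

Brass Tracking & Sectional Run-through, Chamber Run-through & Dress Mixing, Dress Block & Sectional Block, Dress Block & Soloist Run-through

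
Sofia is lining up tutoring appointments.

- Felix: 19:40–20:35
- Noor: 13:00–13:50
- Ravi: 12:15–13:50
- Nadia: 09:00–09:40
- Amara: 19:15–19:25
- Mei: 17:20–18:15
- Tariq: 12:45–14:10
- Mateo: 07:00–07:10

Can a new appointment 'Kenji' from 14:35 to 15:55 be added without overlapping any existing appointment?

Mateo: ends 07:10 at or before Kenji starts 14:35 → clear.
Nadia: ends 09:40 at or before Kenji starts 14:35 → clear.
Ravi: ends 13:50 at or before Kenji starts 14:35 → clear.
Tariq: ends 14:10 at or before Kenji starts 14:35 → clear.
Noor: ends 13:50 at or before Kenji starts 14:35 → clear.
Mei: starts 17:20 at or after Kenji ends 15:55 → clear.
Amara: starts 19:15 at or after Kenji ends 15:55 → clear.
Felix: starts 19:40 at or after Kenji ends 15:55 → clear.

Yes — the slot is free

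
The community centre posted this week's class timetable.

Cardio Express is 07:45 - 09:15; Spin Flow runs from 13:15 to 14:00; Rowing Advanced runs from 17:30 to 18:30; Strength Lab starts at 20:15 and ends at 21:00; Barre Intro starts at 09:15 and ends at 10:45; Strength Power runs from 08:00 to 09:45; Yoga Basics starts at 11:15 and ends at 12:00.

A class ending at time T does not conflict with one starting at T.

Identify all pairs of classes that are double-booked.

Barre Intro & Strength Power, Cardio Express & Strength Power

Check each pair: they overlap iff neither finishes before the other starts.
Sorted by start: Cardio Express, Strength Power, Barre Intro, Yoga Basics, Spin Flow, Rowing Advanced, Strength Lab.
Strength Power starts before Cardio Express ends → Cardio Express and Strength Power overlap.
Barre Intro starts exactly when Cardio Express ends (back-to-back, no overlap); Cardio Express is clear from here.
Barre Intro starts before Strength Power ends → Strength Power and Barre Intro overlap.
Yoga Basics starts after Strength Power ends; Strength Power is clear from here.
Yoga Basics starts after Barre Intro ends; Barre Intro is clear from here.
Spin Flow starts after Yoga Basics ends; Yoga Basics is clear from here.
Rowing Advanced starts after Spin Flow ends; Spin Flow is clear from here.
Strength Lab starts after Rowing Advanced ends.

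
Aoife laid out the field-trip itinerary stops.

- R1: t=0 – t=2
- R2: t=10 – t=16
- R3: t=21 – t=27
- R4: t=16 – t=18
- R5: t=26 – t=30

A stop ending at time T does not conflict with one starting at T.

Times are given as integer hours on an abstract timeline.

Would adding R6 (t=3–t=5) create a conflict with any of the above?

No — it doesn't clash with anything

R1: ends t=2 at or before R6 starts t=3 → clear.
R2: starts t=10 at or after R6 ends t=5 → clear.
R4: starts t=16 at or after R6 ends t=5 → clear.
R3: starts t=21 at or after R6 ends t=5 → clear.
R5: starts t=26 at or after R6 ends t=5 → clear.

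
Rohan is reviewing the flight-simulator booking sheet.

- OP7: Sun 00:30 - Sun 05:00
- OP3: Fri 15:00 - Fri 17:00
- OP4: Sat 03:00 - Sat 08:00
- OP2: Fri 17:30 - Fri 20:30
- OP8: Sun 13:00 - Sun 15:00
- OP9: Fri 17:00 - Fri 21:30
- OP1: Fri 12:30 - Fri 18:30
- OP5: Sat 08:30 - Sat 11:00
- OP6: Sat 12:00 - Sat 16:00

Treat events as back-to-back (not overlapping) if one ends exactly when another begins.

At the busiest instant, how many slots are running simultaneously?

Walk through starts and ends in time order (an end at T is processed before a start at T):
Fri 12:30 start OP1 → 1
Fri 15:00 start OP3 → 2
Fri 17:00 end OP3 → 1
Fri 17:00 start OP9 → 2
Fri 17:30 start OP2 → 3
Fri 18:30 end OP1 → 2
Fri 20:30 end OP2 → 1
Fri 21:30 end OP9 → 0
Sat 03:00 start OP4 → 1
Sat 08:00 end OP4 → 0
Sat 08:30 start OP5 → 1
Sat 11:00 end OP5 → 0
Sat 12:00 start OP6 → 1
Sat 16:00 end OP6 → 0
Sun 00:30 start OP7 → 1
Sun 05:00 end OP7 → 0
Sun 13:00 start OP8 → 1
Sun 15:00 end OP8 → 0
Peak is 3, at Fri 17:30 (OP1, OP2, OP9).

3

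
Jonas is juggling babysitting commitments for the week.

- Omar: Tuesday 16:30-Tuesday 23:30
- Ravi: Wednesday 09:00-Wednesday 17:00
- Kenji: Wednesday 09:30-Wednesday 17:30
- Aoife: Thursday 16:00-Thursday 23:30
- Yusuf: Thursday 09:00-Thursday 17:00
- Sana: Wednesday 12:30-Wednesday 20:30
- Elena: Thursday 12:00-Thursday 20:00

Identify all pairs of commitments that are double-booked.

Sorted by start: Omar, Ravi, Kenji, Sana, Yusuf, Elena, Aoife.
Ravi starts after Omar ends; Omar is clear from here.
Kenji starts before Ravi ends → Ravi and Kenji overlap.
Sana starts before Ravi ends → Ravi and Sana overlap.
Yusuf starts after Ravi ends; Ravi is clear from here.
Sana starts before Kenji ends → Kenji and Sana overlap.
Yusuf starts after Kenji ends; Kenji is clear from here.
Yusuf starts after Sana ends; Sana is clear from here.
Elena starts before Yusuf ends → Yusuf and Elena overlap.
Aoife starts before Yusuf ends → Yusuf and Aoife overlap.
Aoife starts before Elena ends → Elena and Aoife overlap.

Aoife & Elena, Aoife & Yusuf, Elena & Yusuf, Kenji & Ravi, Kenji & Sana, Ravi & Sana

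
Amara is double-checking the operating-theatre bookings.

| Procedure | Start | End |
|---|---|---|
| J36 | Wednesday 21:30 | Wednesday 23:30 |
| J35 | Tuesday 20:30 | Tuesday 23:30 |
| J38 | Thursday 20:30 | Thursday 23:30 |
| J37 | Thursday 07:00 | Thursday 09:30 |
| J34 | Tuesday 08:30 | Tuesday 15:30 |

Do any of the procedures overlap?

No

Sorted by start: J34, J35, J36, J37, J38.
J35 starts after J34 ends, so J34 has no further overlaps.
J36 starts after J35 ends, so J35 has no further overlaps.
J37 starts after J36 ends, so J36 has no further overlaps.
J38 starts after J37 ends.
Every pair is clear; the schedule has no overlaps.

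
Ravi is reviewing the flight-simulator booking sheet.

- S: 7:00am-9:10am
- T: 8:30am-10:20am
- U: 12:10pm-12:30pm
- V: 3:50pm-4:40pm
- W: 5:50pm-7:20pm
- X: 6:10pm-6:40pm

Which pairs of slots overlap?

Sorted by start: S, T, U, V, W, X.
T starts before S ends → S and T overlap.
U starts after S ends; S is clear from here.
U starts after T ends; T is clear from here.
V starts after U ends; U is clear from here.
W starts after V ends; V is clear from here.
X starts before W ends → W and X overlap.

S & T, W & X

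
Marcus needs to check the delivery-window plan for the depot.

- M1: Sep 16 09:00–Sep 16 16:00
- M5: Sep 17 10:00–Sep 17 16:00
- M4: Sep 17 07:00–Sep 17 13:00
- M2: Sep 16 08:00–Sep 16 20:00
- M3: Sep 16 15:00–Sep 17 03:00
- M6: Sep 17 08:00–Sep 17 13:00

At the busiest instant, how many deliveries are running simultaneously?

3

Sort all start/end points and keep a running count:
Sep 16 08:00 start M2 → 1
Sep 16 09:00 start M1 → 2
Sep 16 15:00 start M3 → 3
Sep 16 16:00 end M1 → 2
Sep 16 20:00 end M2 → 1
Sep 17 03:00 end M3 → 0
Sep 17 07:00 start M4 → 1
Sep 17 08:00 start M6 → 2
Sep 17 10:00 start M5 → 3
Sep 17 13:00 end M4 → 2
Sep 17 13:00 end M6 → 1
Sep 17 16:00 end M5 → 0
Peak is 3, at Sep 16 15:00 (M1, M2, M3).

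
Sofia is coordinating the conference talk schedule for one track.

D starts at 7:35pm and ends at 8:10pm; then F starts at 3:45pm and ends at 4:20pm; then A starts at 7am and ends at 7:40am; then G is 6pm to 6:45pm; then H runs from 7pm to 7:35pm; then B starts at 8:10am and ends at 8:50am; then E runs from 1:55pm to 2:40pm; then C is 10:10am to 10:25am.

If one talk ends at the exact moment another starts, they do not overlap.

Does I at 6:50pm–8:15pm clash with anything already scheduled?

Yes — it overlaps D, H

A: ends 7:40am at or before I starts 6:50pm → clear.
B: ends 8:50am at or before I starts 6:50pm → clear.
C: ends 10:25am at or before I starts 6:50pm → clear.
E: ends 2:40pm at or before I starts 6:50pm → clear.
F: ends 4:20pm at or before I starts 6:50pm → clear.
G: ends 6:45pm at or before I starts 6:50pm → clear.
H: starts 7pm before I ends 8:15pm, and ends 7:35pm after I starts 6:50pm → overlap.
D: starts 7:35pm before I ends 8:15pm, and ends 8:10pm after I starts 6:50pm → overlap.
I overlaps D, H.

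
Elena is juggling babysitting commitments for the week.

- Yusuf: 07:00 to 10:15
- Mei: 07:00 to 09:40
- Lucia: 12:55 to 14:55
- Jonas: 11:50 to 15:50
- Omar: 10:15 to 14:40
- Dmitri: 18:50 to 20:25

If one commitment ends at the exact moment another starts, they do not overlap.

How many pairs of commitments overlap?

4

Two intervals overlap when each starts before the other ends.
Sorted by start: Yusuf, Mei, Omar, Jonas, Lucia, Dmitri.
Mei starts before Yusuf ends → Yusuf and Mei overlap.
Omar starts exactly when Yusuf ends (back-to-back, no overlap) — done with Yusuf.
Omar starts after Mei ends — done with Mei.
Jonas starts before Omar ends → Omar and Jonas overlap.
Lucia starts before Omar ends → Omar and Lucia overlap.
Dmitri starts after Omar ends.
Lucia starts before Jonas ends → Jonas and Lucia overlap.
Dmitri starts after Jonas ends.
Dmitri starts after Lucia ends.
Overlapping pairs: Jonas & Lucia, Jonas & Omar, Lucia & Omar, Mei & Yusuf — 4 in total.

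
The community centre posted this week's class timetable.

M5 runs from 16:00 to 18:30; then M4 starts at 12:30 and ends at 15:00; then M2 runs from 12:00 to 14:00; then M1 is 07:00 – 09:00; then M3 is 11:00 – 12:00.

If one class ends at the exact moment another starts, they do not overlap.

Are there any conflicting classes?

Yes

Two intervals overlap when each starts before the other ends.
Sorted by start: M1, M3, M2, M4, M5.
M3 starts after M1 ends, so M1 has no further overlaps.
M2 starts exactly when M3 ends (back-to-back, no overlap), so M3 has no further overlaps.
M4 starts before M2 ends → M2 and M4 overlap.
That's a conflict, so the schedule is not conflict-free.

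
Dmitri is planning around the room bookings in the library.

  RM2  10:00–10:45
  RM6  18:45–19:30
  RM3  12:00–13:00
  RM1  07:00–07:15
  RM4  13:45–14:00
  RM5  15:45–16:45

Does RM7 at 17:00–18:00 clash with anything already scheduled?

No — it doesn't clash with anything

RM1: ends 07:15 at or before RM7 starts 17:00 → clear.
RM2: ends 10:45 at or before RM7 starts 17:00 → clear.
RM3: ends 13:00 at or before RM7 starts 17:00 → clear.
RM4: ends 14:00 at or before RM7 starts 17:00 → clear.
RM5: ends 16:45 at or before RM7 starts 17:00 → clear.
RM6: starts 18:45 at or after RM7 ends 18:00 → clear.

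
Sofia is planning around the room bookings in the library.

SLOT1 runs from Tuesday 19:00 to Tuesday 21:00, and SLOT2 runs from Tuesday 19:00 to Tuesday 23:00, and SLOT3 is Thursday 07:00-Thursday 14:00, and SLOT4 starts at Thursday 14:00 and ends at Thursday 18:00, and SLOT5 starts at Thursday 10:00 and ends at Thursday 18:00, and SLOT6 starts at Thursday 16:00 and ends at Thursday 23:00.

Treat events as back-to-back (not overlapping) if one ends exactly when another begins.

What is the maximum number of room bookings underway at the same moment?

3

Walk through starts and ends in time order (an end at T is processed before a start at T):
Tuesday 19:00 start SLOT1 → 1
Tuesday 19:00 start SLOT2 → 2
Tuesday 21:00 end SLOT1 → 1
Tuesday 23:00 end SLOT2 → 0
Thursday 07:00 start SLOT3 → 1
Thursday 10:00 start SLOT5 → 2
Thursday 14:00 end SLOT3 → 1
Thursday 14:00 start SLOT4 → 2
Thursday 16:00 start SLOT6 → 3
Thursday 18:00 end SLOT4 → 2
Thursday 18:00 end SLOT5 → 1
Thursday 23:00 end SLOT6 → 0
Peak is 3, at Thursday 16:00 (SLOT4, SLOT5, SLOT6).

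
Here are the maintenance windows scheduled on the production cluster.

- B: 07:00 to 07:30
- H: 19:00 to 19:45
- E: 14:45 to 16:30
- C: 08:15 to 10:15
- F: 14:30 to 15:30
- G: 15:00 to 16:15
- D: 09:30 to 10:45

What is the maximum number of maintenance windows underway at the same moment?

Sort all start/end points and keep a running count:
07:00 start B → 1
07:30 end B → 0
08:15 start C → 1
09:30 start D → 2
10:15 end C → 1
10:45 end D → 0
14:30 start F → 1
14:45 start E → 2
15:00 start G → 3
15:30 end F → 2
16:15 end G → 1
16:30 end E → 0
19:00 start H → 1
19:45 end H → 0
Peak is 3, at 15:00 (E, F, G).

3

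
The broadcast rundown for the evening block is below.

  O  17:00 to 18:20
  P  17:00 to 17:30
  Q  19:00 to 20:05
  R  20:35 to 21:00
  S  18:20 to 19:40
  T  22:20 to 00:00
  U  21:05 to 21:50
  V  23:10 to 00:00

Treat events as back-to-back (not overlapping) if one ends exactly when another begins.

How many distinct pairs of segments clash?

3

Sorted by start: O, P, S, Q, R, U, T, V.
P starts before O ends → O and P overlap.
S starts exactly when O ends (back-to-back, no overlap); O is clear from here.
S starts after P ends; P is clear from here.
Q starts before S ends → S and Q overlap.
R starts after S ends; S is clear from here.
R starts after Q ends; Q is clear from here.
U starts after R ends; R is clear from here.
T starts after U ends; U is clear from here.
V starts before T ends → T and V overlap.
Overlapping pairs: O & P, Q & S, T & V — 3 in total.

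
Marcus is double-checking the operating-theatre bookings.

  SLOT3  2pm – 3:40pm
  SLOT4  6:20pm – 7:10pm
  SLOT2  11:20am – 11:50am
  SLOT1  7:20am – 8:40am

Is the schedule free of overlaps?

Yes

Sorted by start: SLOT1, SLOT2, SLOT3, SLOT4.
SLOT2 starts after SLOT1 ends, so SLOT1 has no further overlaps.
SLOT3 starts after SLOT2 ends, so SLOT2 has no further overlaps.
SLOT4 starts after SLOT3 ends.
Every pair is clear; the schedule has no overlaps.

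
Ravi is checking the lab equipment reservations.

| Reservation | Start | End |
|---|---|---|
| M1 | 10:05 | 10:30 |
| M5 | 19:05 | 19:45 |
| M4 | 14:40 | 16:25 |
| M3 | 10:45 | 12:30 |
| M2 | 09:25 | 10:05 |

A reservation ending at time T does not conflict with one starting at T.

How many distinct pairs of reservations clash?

0

Two intervals overlap when each starts before the other ends.
Sorted by start: M2, M1, M3, M4, M5.
M1 starts exactly when M2 ends (back-to-back, no overlap); M2 is clear from here.
M3 starts after M1 ends; M1 is clear from here.
M4 starts after M3 ends; M3 is clear from here.
M5 starts after M4 ends.
No pair overlaps.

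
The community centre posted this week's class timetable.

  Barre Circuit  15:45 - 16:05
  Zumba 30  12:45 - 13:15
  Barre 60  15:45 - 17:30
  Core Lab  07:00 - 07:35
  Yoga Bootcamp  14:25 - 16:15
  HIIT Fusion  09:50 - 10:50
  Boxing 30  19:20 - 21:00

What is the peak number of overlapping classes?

3

Walk through starts and ends in time order (an end at T is processed before a start at T):
07:00 start Core Lab → 1
07:35 end Core Lab → 0
09:50 start HIIT Fusion → 1
10:50 end HIIT Fusion → 0
12:45 start Zumba 30 → 1
13:15 end Zumba 30 → 0
14:25 start Yoga Bootcamp → 1
15:45 start Barre 60 → 2
15:45 start Barre Circuit → 3
16:05 end Barre Circuit → 2
16:15 end Yoga Bootcamp → 1
17:30 end Barre 60 → 0
19:20 start Boxing 30 → 1
21:00 end Boxing 30 → 0
Peak is 3, at 15:45 (Barre 60, Barre Circuit, Yoga Bootcamp).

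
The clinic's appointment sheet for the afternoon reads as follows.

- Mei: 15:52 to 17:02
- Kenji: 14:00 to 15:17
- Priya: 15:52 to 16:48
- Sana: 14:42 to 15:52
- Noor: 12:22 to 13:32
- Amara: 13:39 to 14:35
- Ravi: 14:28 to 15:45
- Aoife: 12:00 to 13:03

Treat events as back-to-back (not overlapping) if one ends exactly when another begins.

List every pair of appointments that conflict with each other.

Amara & Kenji, Amara & Ravi, Aoife & Noor, Kenji & Ravi, Kenji & Sana, Mei & Priya, Ravi & Sana

Sorted by start: Aoife, Noor, Amara, Kenji, Ravi, Sana, Priya, Mei.
Noor starts before Aoife ends → Aoife and Noor overlap.
Amara starts after Aoife ends — done with Aoife.
Amara starts after Noor ends — done with Noor.
Kenji starts before Amara ends → Amara and Kenji overlap.
Ravi starts before Amara ends → Amara and Ravi overlap.
Sana starts after Amara ends — done with Amara.
Ravi starts before Kenji ends → Kenji and Ravi overlap.
Sana starts before Kenji ends → Kenji and Sana overlap.
Priya starts after Kenji ends — done with Kenji.
Sana starts before Ravi ends → Ravi and Sana overlap.
Priya starts after Ravi ends — done with Ravi.
Priya starts exactly when Sana ends (back-to-back, no overlap) — done with Sana.
Mei starts before Priya ends → Priya and Mei overlap.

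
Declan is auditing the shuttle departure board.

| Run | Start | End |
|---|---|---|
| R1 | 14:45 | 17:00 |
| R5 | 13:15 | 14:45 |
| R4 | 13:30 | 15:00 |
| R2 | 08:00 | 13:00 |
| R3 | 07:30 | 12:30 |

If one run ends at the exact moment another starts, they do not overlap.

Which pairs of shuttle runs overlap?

R1 & R4, R2 & R3, R4 & R5

Sorted by start: R3, R2, R5, R4, R1.
R2 starts before R3 ends → R3 and R2 overlap.
R5 starts after R3 ends — done with R3.
R5 starts after R2 ends — done with R2.
R4 starts before R5 ends → R5 and R4 overlap.
R1 starts exactly when R5 ends (back-to-back, no overlap).
R1 starts before R4 ends → R4 and R1 overlap.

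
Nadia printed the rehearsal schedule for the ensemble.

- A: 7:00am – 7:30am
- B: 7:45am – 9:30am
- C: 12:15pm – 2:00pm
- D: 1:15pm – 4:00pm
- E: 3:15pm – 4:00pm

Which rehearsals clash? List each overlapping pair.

Check each pair: they overlap iff neither finishes before the other starts.
Sorted by start: A, B, C, D, E.
B starts after A ends, so nothing later overlaps A either.
C starts after B ends, so nothing later overlaps B either.
D starts before C ends → C and D overlap.
E starts after C ends.
E starts before D ends → D and E overlap.

C & D, D & E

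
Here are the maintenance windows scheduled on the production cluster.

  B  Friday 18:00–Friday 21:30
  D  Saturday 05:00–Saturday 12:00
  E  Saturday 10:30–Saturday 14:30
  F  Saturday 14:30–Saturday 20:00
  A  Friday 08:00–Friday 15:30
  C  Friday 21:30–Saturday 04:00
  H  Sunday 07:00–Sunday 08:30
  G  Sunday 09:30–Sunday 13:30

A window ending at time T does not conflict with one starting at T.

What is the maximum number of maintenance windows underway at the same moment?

Sweep the timeline, counting +1 at each start and −1 at each end (ends before starts at a tie):
Friday 08:00 start A → 1
Friday 15:30 end A → 0
Friday 18:00 start B → 1
Friday 21:30 end B → 0
Friday 21:30 start C → 1
Saturday 04:00 end C → 0
Saturday 05:00 start D → 1
Saturday 10:30 start E → 2
Saturday 12:00 end D → 1
Saturday 14:30 end E → 0
Saturday 14:30 start F → 1
Saturday 20:00 end F → 0
Sunday 07:00 start H → 1
Sunday 08:30 end H → 0
Sunday 09:30 start G → 1
Sunday 13:30 end G → 0
Peak is 2, at Saturday 10:30 (D, E).

2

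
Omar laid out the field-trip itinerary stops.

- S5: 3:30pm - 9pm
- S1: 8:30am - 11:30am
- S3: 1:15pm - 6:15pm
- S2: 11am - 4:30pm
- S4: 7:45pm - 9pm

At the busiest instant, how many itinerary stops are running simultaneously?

Sweep the timeline, counting +1 at each start and −1 at each end (ends before starts at a tie):
8:30am start S1 → 1
11am start S2 → 2
11:30am end S1 → 1
1:15pm start S3 → 2
3:30pm start S5 → 3
4:30pm end S2 → 2
6:15pm end S3 → 1
7:45pm start S4 → 2
9pm end S4 → 1
9pm end S5 → 0
Peak is 3, at 3:30pm (S2, S3, S5).

3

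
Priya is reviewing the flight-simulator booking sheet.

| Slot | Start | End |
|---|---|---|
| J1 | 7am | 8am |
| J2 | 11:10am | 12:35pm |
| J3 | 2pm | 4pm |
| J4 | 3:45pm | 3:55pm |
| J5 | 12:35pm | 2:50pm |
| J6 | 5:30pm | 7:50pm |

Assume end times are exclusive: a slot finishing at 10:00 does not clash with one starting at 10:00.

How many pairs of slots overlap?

2

Check each pair: they overlap iff neither finishes before the other starts.
Sorted by start: J1, J2, J5, J3, J4, J6.
J2 starts after J1 ends, so J1 has no further overlaps.
J5 starts exactly when J2 ends (back-to-back, no overlap), so J2 has no further overlaps.
J3 starts before J5 ends → J5 and J3 overlap.
J4 starts after J5 ends, so J5 has no further overlaps.
J4 starts before J3 ends → J3 and J4 overlap.
J6 starts after J3 ends.
J6 starts after J4 ends.
Overlapping pairs: J3 & J4, J3 & J5 — 2 in total.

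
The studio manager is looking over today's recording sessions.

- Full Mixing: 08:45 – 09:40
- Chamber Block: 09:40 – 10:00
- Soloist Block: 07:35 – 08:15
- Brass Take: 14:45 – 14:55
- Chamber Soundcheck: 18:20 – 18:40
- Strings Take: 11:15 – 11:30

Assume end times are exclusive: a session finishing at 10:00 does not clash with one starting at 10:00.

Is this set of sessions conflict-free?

Yes

Check each pair: they overlap iff neither finishes before the other starts.
Sorted by start: Soloist Block, Full Mixing, Chamber Block, Strings Take, Brass Take, Chamber Soundcheck.
Full Mixing starts after Soloist Block ends, so nothing later overlaps Soloist Block either.
Chamber Block starts exactly when Full Mixing ends (back-to-back, no overlap), so nothing later overlaps Full Mixing either.
Strings Take starts after Chamber Block ends, so nothing later overlaps Chamber Block either.
Brass Take starts after Strings Take ends, so nothing later overlaps Strings Take either.
Chamber Soundcheck starts after Brass Take ends.
Every pair is clear; the schedule has no overlaps.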